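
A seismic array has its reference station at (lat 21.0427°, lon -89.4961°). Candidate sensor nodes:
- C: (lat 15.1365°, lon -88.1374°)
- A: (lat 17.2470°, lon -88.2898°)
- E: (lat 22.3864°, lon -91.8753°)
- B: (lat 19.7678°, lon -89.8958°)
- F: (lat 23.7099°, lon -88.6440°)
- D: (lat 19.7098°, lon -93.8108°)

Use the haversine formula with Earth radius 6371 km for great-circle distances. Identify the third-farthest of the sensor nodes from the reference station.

Distance to each, sorted:
C: 672.2 km
D: 473.5 km
A: 440.7 km
F: 309.2 km
E: 287.6 km
B: 147.8 km
The third-farthest is A at 440.7 km.

A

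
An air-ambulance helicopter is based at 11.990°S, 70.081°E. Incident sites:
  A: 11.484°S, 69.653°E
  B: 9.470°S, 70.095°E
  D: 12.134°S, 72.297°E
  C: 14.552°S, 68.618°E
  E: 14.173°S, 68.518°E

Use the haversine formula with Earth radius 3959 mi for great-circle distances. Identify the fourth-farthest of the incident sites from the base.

D

Distance to each, sorted:
C: 202.5 mi
E: 183.9 mi
B: 174.1 mi
D: 150.1 mi
A: 45.4 mi
The fourth-farthest is D at 150.1 mi.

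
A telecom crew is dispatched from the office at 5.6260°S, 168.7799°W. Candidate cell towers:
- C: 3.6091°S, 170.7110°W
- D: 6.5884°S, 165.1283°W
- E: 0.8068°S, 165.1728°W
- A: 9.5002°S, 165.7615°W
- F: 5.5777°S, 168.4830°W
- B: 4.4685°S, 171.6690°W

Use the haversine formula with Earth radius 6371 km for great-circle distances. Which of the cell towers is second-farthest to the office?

A

Distances from the office (5.6260°S, 168.7799°W):
E: 668.9 km
A: 544.3 km
D: 417.7 km
B: 344.9 km
C: 310.0 km
F: 33.3 km
The second-farthest is A at 544.3 km.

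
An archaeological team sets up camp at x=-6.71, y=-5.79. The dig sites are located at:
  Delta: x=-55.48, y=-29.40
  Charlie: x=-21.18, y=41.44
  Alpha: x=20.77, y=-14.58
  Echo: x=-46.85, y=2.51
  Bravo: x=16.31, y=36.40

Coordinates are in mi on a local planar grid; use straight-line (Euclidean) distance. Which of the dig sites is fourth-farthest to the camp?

Echo

Distances from the camp (x=-6.71, y=-5.79):
Delta: 54.2 mi
Charlie: 49.4 mi
Bravo: 48.1 mi
Echo: 41.0 mi
Alpha: 28.9 mi
The fourth-farthest is Echo at 41.0 mi.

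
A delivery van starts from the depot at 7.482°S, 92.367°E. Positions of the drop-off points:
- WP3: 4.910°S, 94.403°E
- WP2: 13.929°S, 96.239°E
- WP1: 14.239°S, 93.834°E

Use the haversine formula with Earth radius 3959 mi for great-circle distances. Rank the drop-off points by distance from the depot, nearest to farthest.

WP3, WP1, WP2

Distances from the depot:
WP3 4.910°S, 94.403°E: 226.1 mi
WP1 14.239°S, 93.834°E: 477.4 mi
WP2 13.929°S, 96.239°E: 517.2 mi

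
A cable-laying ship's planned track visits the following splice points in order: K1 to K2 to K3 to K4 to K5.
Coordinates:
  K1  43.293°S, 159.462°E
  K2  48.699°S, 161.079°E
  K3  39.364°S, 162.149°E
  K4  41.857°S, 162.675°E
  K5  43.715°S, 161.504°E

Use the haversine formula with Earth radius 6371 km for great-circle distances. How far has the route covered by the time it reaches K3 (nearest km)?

Leg distances:
K1→K2: 613.9 km  (cumulative 613.9 km)
K2→K3: 1041.5 km  (cumulative 1655.4 km)
Cumulative distance at K3 ≈ 1655 km.

1655 km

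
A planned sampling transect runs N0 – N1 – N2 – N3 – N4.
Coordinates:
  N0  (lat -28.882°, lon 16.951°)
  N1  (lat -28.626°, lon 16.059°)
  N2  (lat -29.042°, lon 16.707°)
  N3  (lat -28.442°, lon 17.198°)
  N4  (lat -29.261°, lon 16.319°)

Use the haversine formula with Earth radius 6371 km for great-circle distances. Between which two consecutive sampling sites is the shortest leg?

Leg distances:
N0→N1: 91.5 km
N1→N2: 78.3 km
N2→N3: 82.1 km
N3→N4: 125.0 km
The shortest leg is N1–N2 at 78.3 km.

N1–N2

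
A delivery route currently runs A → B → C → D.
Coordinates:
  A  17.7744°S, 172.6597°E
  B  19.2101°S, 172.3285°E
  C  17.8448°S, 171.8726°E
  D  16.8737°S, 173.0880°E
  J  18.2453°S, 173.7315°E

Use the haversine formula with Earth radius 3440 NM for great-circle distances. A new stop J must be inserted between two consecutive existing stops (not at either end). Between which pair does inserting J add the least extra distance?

between A and B

Added distance for inserting J between each consecutive pair:
A–B: 77.8 NM
B–C: 121.4 NM
C–D: 108.2 NM
Smallest added distance is 77.8 NM, inserting between A and B.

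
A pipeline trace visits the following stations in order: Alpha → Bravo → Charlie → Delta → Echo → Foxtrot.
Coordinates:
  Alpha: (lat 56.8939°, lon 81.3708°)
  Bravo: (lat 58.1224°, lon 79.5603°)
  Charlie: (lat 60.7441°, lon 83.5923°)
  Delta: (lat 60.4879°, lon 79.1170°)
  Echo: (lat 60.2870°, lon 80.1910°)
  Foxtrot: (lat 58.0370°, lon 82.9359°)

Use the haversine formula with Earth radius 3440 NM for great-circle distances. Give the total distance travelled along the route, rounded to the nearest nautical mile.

620 NM

Leg distances:
Alpha→Bravo: 94.1 NM  (cumulative 94.1 NM)
Bravo→Charlie: 199.8 NM  (cumulative 293.8 NM)
Charlie→Delta: 132.7 NM  (cumulative 426.5 NM)
Delta→Echo: 34.1 NM  (cumulative 460.6 NM)
Echo→Foxtrot: 159.3 NM  (cumulative 619.9 NM)
Total route length ≈ 620 NM.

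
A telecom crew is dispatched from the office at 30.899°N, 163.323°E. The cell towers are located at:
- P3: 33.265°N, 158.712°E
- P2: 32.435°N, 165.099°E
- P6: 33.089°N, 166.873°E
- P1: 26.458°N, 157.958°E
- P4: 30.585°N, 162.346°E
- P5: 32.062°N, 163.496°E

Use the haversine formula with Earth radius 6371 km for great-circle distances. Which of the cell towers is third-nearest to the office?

Distances from the office (30.899°N, 163.323°E):
P4: 99.7 km
P5: 130.4 km
P2: 239.6 km
P6: 413.9 km
P3: 507.8 km
P1: 719.4 km
The third-nearest is P2 at 239.6 km.

P2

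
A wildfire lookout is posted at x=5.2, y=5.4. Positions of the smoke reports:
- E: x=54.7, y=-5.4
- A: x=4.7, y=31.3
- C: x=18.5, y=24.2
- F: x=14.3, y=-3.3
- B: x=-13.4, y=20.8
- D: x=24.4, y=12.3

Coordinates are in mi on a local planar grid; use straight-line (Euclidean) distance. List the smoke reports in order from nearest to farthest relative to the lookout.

Distance from the lookout at x=5.2, y=5.4 to each:
F x=14.3, y=-3.3: 12.6 mi
D x=24.4, y=12.3: 20.4 mi
C x=18.5, y=24.2: 23.0 mi
B x=-13.4, y=20.8: 24.1 mi
A x=4.7, y=31.3: 25.9 mi
E x=54.7, y=-5.4: 50.7 mi

F, D, C, B, A, E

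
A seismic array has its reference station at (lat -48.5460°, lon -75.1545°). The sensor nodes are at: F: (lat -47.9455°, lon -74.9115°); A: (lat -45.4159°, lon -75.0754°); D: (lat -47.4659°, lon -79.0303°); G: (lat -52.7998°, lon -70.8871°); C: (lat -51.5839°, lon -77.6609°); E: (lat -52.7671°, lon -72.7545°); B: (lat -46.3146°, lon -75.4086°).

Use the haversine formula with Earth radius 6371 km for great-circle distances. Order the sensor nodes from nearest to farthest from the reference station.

Computing each great-circle distance from (lat -48.5460°, lon -75.1545°):
F (lat -47.9455°, lon -74.9115°): 69.2 km
B (lat -46.3146°, lon -75.4086°): 248.9 km
D (lat -47.4659°, lon -79.0303°): 312.3 km
A (lat -45.4159°, lon -75.0754°): 348.1 km
C (lat -51.5839°, lon -77.6609°): 382.2 km
E (lat -52.7671°, lon -72.7545°): 498.9 km
G (lat -52.7998°, lon -70.8871°): 560.3 km

F, B, D, A, C, E, G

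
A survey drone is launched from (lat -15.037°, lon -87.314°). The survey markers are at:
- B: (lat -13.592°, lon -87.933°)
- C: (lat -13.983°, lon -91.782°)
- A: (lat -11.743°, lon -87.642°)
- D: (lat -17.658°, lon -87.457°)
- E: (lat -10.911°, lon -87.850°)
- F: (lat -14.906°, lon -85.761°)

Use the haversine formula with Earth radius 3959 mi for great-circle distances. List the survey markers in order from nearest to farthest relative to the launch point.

Distance from the launch point at (lat -15.037°, lon -87.314°) to each:
F (lat -14.906°, lon -85.761°): 104.1 mi
B (lat -13.592°, lon -87.933°): 108.1 mi
D (lat -17.658°, lon -87.457°): 181.4 mi
A (lat -11.743°, lon -87.642°): 228.7 mi
E (lat -10.911°, lon -87.850°): 287.4 mi
C (lat -13.983°, lon -91.782°): 307.6 mi

F, B, D, A, E, C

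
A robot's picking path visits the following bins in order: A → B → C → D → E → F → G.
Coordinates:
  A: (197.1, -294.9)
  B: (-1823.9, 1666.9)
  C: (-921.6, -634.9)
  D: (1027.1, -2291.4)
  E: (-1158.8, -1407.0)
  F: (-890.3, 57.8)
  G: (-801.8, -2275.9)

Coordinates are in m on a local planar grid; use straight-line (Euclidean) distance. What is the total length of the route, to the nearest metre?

Leg distances:
A→B: 2816.6 m  (cumulative 2816.6 m)
B→C: 2472.3 m  (cumulative 5288.9 m)
C→D: 2557.6 m  (cumulative 7846.5 m)
D→E: 2358.0 m  (cumulative 10204.6 m)
E→F: 1489.2 m  (cumulative 11693.8 m)
F→G: 2335.4 m  (cumulative 14029.1 m)
Total route length ≈ 14029 m.

14029 m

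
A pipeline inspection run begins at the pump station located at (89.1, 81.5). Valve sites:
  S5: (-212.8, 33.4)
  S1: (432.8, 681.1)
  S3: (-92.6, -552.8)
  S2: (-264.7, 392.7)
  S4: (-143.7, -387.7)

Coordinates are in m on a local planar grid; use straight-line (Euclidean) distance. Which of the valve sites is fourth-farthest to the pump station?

S2

Distance to each, sorted:
S1: 691.1 m
S3: 659.8 m
S4: 523.8 m
S2: 471.2 m
S5: 305.7 m
The fourth-farthest is S2 at 471.2 m.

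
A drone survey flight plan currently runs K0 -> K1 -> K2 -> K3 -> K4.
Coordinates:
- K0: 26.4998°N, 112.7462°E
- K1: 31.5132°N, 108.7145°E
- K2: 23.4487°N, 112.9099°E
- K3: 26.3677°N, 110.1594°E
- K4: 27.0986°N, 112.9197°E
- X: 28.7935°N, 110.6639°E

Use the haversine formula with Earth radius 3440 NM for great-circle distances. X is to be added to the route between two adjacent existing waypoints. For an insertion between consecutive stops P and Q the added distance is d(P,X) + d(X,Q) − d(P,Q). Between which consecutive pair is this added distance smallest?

between K0 and K1

Added distance for inserting X between each consecutive pair:
K0–K1: 0.9 NM
K1–K2: 1.9 NM
K2–K3: 260.5 NM
K3–K4: 150.8 NM
Smallest added distance is 0.9 NM, inserting between K0 and K1.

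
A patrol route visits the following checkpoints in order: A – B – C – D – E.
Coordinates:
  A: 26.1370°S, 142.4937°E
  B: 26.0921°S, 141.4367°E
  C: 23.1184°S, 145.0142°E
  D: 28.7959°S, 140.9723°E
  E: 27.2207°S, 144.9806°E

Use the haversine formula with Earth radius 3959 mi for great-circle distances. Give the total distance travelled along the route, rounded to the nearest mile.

Leg distances:
A→B: 65.7 mi  (cumulative 65.7 mi)
B→C: 304.5 mi  (cumulative 370.1 mi)
C→D: 465.7 mi  (cumulative 835.8 mi)
D→E: 267.6 mi  (cumulative 1103.5 mi)
Total route length ≈ 1103 mi.

1103 mi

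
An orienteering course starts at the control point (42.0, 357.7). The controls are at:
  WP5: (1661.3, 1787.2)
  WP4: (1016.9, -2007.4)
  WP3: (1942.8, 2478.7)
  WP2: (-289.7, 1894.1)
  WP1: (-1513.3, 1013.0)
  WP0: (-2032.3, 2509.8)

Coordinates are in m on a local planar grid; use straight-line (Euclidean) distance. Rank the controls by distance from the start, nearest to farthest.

WP2, WP1, WP5, WP4, WP3, WP0

Distance from the start at (42.0, 357.7) to each:
WP2 (-289.7, 1894.1): 1571.8 m
WP1 (-1513.3, 1013.0): 1687.7 m
WP5 (1661.3, 1787.2): 2160.0 m
WP4 (1016.9, -2007.4): 2558.1 m
WP3 (1942.8, 2478.7): 2848.1 m
WP0 (-2032.3, 2509.8): 2989.0 m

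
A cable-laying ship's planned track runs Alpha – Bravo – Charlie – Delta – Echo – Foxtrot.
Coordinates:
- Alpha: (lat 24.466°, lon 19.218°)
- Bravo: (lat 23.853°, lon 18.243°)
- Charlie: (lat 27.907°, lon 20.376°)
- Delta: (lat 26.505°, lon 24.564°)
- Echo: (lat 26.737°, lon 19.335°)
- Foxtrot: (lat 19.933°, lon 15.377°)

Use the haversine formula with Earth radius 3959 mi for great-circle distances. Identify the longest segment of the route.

Leg distances:
Alpha→Bravo: 74.6 mi
Bravo→Charlie: 309.9 mi
Charlie→Delta: 275.0 mi
Delta→Echo: 323.4 mi
Echo→Foxtrot: 532.9 mi
The longest leg is Echo–Foxtrot at 532.9 mi.

Echo–Foxtrot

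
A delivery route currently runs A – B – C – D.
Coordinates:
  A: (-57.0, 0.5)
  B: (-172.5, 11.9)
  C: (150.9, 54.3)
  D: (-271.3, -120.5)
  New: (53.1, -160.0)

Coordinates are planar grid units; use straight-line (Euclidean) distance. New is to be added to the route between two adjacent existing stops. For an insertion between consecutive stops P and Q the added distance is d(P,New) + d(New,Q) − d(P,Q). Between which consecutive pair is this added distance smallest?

between C and D

Added distance for inserting New between each consecutive pair:
A–B: 362.2
B–C: 193.0
C–D: 105.4
Smallest added distance is 105.4, inserting between C and D.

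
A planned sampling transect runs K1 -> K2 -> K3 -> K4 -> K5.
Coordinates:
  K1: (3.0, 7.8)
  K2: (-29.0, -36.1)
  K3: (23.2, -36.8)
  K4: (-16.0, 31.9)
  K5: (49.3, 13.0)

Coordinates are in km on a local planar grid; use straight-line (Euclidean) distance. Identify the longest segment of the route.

K3–K4

Leg distances:
K1→K2: 54.3 km
K2→K3: 52.2 km
K3→K4: 79.1 km
K4→K5: 68.0 km
The longest leg is K3–K4 at 79.1 km.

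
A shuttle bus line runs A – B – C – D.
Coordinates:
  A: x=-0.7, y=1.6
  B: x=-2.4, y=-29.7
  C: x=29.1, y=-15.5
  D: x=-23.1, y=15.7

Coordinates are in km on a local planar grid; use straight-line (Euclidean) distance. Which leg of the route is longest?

C–D

Leg distances:
A→B: 31.3 km
B→C: 34.6 km
C→D: 60.8 km
The longest leg is C–D at 60.8 km.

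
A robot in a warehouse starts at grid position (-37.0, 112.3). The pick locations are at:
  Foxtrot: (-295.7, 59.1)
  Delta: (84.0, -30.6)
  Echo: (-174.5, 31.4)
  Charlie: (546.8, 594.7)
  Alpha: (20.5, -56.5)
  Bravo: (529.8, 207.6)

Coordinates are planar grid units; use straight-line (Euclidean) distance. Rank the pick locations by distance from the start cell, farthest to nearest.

Charlie, Bravo, Foxtrot, Delta, Alpha, Echo

Distances from the start cell:
Charlie (546.8, 594.7): 757.3
Bravo (529.8, 207.6): 574.8
Foxtrot (-295.7, 59.1): 264.1
Delta (84.0, -30.6): 187.2
Alpha (20.5, -56.5): 178.3
Echo (-174.5, 31.4): 159.5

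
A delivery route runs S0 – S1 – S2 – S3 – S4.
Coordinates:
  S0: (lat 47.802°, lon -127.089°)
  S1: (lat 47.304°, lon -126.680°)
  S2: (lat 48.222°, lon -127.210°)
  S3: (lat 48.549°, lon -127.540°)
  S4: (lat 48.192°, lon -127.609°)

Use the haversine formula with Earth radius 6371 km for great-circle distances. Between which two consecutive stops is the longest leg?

Leg distances:
S0→S1: 63.3 km
S1→S2: 109.5 km
S2→S3: 43.8 km
S3→S4: 40.0 km
The longest leg is S1–S2 at 109.5 km.

S1–S2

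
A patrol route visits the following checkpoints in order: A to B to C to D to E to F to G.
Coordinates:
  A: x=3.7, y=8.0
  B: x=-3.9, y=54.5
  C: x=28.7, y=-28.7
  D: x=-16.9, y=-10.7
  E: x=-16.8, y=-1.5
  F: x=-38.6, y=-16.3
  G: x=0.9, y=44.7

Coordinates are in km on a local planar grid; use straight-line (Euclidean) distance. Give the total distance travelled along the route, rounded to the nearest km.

Leg distances:
A→B: 47.1 km  (cumulative 47.1 km)
B→C: 89.4 km  (cumulative 136.5 km)
C→D: 49.0 km  (cumulative 185.5 km)
D→E: 9.2 km  (cumulative 194.7 km)
E→F: 26.3 km  (cumulative 221.0 km)
F→G: 72.7 km  (cumulative 293.7 km)
Total route length ≈ 294 km.

294 km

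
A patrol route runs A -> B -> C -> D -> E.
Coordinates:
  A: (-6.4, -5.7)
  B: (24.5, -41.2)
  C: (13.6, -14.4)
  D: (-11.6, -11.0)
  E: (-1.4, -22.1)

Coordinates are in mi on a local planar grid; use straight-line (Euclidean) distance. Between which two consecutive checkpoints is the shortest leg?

D–E

Leg distances:
A→B: 47.1 mi
B→C: 28.9 mi
C→D: 25.4 mi
D→E: 15.1 mi
The shortest leg is D–E at 15.1 mi.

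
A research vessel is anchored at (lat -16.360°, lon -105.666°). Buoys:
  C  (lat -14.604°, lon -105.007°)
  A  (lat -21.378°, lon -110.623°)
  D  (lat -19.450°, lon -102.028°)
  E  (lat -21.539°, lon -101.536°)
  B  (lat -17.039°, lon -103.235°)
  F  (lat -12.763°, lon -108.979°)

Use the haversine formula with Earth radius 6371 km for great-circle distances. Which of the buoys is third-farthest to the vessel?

Distance to each, sorted:
A: 763.6 km
E: 721.2 km
F: 535.8 km
D: 515.9 km
B: 269.7 km
C: 207.6 km
The third-farthest is F at 535.8 km.

F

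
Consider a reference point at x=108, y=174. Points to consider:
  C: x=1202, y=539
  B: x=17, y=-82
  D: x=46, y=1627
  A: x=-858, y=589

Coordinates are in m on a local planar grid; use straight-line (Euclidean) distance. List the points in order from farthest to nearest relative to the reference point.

D, C, A, B

Distances from the reference point:
D x=46, y=1627: 1454.3 m
C x=1202, y=539: 1153.3 m
A x=-858, y=589: 1051.4 m
B x=17, y=-82: 271.7 m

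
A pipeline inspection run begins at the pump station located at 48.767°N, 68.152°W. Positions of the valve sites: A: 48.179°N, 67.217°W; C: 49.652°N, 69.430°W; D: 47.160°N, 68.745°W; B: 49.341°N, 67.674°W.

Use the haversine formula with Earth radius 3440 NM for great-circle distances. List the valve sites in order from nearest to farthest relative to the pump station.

B, A, C, D

Distance from the pump station at 48.767°N, 68.152°W to each:
B 49.341°N, 67.674°W: 39.3 NM
A 48.179°N, 67.217°W: 51.3 NM
C 49.652°N, 69.430°W: 73.0 NM
D 47.160°N, 68.745°W: 99.4 NM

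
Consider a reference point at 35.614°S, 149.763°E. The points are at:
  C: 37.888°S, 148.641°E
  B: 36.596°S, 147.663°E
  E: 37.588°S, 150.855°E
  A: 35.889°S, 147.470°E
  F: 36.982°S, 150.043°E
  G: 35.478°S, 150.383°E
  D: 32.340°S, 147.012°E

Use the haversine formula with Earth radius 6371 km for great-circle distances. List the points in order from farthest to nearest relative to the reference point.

D, C, E, B, A, F, G

Distances from the reference point:
D 32.340°S, 147.012°E: 443.7 km
C 37.888°S, 148.641°E: 271.9 km
E 37.588°S, 150.855°E: 240.2 km
B 36.596°S, 147.663°E: 218.0 km
A 35.889°S, 147.470°E: 209.2 km
F 36.982°S, 150.043°E: 154.2 km
G 35.478°S, 150.383°E: 58.1 km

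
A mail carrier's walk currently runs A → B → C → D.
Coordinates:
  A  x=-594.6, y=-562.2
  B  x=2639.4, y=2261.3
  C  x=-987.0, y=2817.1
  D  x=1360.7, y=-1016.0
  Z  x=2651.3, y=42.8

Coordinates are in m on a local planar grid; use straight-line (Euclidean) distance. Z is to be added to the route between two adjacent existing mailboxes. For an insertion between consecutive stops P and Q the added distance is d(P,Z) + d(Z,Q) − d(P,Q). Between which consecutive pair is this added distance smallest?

between A and B

Added distance for inserting Z between each consecutive pair:
A–B: 1227.2 m
B–C: 3125.2 m
C–D: 1749.8 m
Smallest added distance is 1227.2 m, inserting between A and B.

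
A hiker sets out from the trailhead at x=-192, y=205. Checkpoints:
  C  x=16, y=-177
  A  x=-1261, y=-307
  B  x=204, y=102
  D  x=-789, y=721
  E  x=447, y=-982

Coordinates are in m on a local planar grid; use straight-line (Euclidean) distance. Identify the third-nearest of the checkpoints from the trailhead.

Distance to each, sorted:
B: 409.2 m
C: 435.0 m
D: 789.1 m
A: 1185.3 m
E: 1348.1 m
The third-nearest is D at 789.1 m.

D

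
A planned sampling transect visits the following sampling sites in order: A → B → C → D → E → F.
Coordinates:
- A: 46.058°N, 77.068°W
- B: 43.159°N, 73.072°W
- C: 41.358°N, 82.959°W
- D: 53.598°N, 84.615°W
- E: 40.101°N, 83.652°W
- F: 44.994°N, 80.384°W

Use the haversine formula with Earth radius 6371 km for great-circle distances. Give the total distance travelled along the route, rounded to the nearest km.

Leg distances:
A→B: 451.5 km  (cumulative 451.5 km)
B→C: 837.4 km  (cumulative 1288.9 km)
C→D: 1366.6 km  (cumulative 2655.5 km)
D→E: 1502.5 km  (cumulative 4158.1 km)
E→F: 606.2 km  (cumulative 4764.3 km)
Total route length ≈ 4764 km.

4764 km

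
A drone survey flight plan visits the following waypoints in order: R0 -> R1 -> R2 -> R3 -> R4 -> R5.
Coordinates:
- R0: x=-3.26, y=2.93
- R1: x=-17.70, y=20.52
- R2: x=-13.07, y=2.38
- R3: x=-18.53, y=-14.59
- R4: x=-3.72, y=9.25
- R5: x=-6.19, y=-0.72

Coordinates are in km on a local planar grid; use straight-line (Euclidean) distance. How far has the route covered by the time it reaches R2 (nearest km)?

Leg distances:
R0→R1: 22.8 km  (cumulative 22.8 km)
R1→R2: 18.7 km  (cumulative 41.5 km)
Cumulative distance at R2 ≈ 41 km.

41 km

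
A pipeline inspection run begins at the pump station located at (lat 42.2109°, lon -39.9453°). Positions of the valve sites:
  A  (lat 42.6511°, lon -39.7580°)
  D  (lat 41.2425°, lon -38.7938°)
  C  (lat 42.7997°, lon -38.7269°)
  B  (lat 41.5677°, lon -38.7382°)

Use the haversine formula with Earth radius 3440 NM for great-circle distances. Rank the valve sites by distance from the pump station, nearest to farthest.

A, C, B, D

Distance from the pump station at (lat 42.2109°, lon -39.9453°) to each:
A (lat 42.6511°, lon -39.7580°): 27.7 NM
C (lat 42.7997°, lon -38.7269°): 64.5 NM
B (lat 41.5677°, lon -38.7382°): 66.3 NM
D (lat 41.2425°, lon -38.7938°): 77.7 NM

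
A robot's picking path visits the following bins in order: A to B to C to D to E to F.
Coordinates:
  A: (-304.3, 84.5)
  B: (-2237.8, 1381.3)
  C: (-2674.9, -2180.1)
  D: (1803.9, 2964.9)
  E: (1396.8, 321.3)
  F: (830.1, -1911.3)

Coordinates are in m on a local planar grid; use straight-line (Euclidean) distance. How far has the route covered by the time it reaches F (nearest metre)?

17716 m

Leg distances:
A→B: 2328.1 m  (cumulative 2328.1 m)
B→C: 3588.1 m  (cumulative 5916.2 m)
C→D: 6821.3 m  (cumulative 12737.6 m)
D→E: 2674.8 m  (cumulative 15412.3 m)
E→F: 2303.4 m  (cumulative 17715.7 m)
Cumulative distance at F ≈ 17716 m.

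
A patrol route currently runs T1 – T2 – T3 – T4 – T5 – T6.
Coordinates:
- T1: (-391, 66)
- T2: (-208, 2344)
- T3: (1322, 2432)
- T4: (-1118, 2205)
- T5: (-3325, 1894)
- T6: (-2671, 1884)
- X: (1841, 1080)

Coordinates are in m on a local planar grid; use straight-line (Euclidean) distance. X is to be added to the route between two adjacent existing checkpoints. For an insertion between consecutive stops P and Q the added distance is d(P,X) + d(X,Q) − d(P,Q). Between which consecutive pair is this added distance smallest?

Added distance for inserting X between each consecutive pair:
T1–T2: 2573.7 m
T2–T3: 2323.2 m
T3–T4: 2163.3 m
T4–T5: 6166.6 m
T5–T6: 9158.7 m
Smallest added distance is 2163.3 m, inserting between T3 and T4.

between T3 and T4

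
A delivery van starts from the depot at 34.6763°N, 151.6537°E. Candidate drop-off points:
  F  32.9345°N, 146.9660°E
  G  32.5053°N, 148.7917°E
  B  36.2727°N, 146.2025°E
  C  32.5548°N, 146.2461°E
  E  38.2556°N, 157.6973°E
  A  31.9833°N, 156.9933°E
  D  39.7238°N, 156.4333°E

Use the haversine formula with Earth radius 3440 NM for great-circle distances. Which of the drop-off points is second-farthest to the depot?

Distances from the depot (34.6763°N, 151.6537°E):
D: 379.4 NM
E: 362.3 NM
A: 312.8 NM
C: 298.8 NM
B: 283.2 NM
F: 256.1 NM
G: 193.6 NM
The second-farthest is E at 362.3 NM.

E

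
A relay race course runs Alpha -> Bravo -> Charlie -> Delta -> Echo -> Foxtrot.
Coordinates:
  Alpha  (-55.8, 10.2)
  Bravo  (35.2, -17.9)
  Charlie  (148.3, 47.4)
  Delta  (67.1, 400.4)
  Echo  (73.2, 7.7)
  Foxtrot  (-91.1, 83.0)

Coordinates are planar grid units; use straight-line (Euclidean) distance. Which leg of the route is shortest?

Alpha–Bravo

Leg distances:
Alpha→Bravo: 95.2
Bravo→Charlie: 130.6
Charlie→Delta: 362.2
Delta→Echo: 392.7
Echo→Foxtrot: 180.7
The shortest leg is Alpha–Bravo at 95.2.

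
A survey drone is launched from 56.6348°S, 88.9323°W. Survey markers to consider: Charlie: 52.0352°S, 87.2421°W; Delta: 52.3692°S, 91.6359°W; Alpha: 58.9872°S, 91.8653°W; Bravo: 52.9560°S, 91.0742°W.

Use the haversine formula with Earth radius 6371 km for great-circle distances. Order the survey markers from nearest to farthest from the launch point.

Alpha, Bravo, Delta, Charlie

Computing each great-circle distance from 56.6348°S, 88.9323°W:
Alpha 58.9872°S, 91.8653°W: 314.0 km
Bravo 52.9560°S, 91.0742°W: 431.4 km
Delta 52.3692°S, 91.6359°W: 505.3 km
Charlie 52.0352°S, 87.2421°W: 523.0 km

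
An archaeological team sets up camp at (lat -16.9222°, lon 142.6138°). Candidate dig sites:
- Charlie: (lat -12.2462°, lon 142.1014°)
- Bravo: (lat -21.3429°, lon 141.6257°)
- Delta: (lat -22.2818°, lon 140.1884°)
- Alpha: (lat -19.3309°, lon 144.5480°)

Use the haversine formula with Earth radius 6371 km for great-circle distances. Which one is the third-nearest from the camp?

Charlie

Distance to each, sorted:
Alpha: 336.9 km
Bravo: 502.4 km
Charlie: 522.9 km
Delta: 647.8 km
The third-nearest is Charlie at 522.9 km.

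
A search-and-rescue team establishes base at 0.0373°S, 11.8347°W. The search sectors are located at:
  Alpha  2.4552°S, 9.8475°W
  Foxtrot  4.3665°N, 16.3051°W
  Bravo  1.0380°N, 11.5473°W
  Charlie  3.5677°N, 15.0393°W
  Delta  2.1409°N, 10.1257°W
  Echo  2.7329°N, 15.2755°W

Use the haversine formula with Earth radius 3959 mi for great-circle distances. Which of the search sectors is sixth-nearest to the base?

Foxtrot

Distance to each, sorted:
Bravo: 76.9 mi
Delta: 191.3 mi
Alpha: 216.2 mi
Echo: 305.2 mi
Charlie: 333.2 mi
Foxtrot: 433.4 mi
The sixth-nearest is Foxtrot at 433.4 mi.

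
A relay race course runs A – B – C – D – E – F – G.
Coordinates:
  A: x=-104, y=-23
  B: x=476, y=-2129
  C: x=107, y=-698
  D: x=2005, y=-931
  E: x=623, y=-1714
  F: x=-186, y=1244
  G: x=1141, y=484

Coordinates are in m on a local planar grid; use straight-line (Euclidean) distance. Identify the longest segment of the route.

E–F

Leg distances:
A→B: 2184.4 m
B→C: 1477.8 m
C→D: 1912.2 m
D→E: 1588.4 m
E→F: 3066.6 m
F→G: 1529.2 m
The longest leg is E–F at 3066.6 m.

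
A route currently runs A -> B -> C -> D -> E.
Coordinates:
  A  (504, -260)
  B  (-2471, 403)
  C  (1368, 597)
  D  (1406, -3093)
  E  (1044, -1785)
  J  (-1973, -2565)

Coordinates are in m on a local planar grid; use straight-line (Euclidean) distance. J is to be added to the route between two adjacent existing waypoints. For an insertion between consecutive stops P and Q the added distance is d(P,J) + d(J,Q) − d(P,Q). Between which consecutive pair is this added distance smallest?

between A and B

Added distance for inserting J between each consecutive pair:
A–B: 3345.1 m
B–C: 3765.6 m
C–D: 4329.9 m
D–E: 5179.0 m
Smallest added distance is 3345.1 m, inserting between A and B.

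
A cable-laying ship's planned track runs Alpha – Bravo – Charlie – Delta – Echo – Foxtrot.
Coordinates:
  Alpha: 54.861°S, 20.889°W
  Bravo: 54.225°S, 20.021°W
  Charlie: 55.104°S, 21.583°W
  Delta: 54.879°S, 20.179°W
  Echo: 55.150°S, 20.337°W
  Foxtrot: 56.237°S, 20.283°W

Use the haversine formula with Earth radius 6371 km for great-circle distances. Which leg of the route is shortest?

Leg distances:
Alpha→Bravo: 90.2 km
Bravo→Charlie: 140.2 km
Charlie→Delta: 93.0 km
Delta→Echo: 31.8 km
Echo→Foxtrot: 120.9 km
The shortest leg is Delta–Echo at 31.8 km.

Delta–Echo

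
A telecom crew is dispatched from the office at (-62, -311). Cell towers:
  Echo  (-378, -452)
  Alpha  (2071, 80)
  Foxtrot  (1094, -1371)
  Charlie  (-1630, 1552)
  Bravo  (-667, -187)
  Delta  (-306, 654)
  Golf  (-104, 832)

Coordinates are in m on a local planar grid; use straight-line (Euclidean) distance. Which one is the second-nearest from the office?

Bravo

Distances from the office ((-62, -311)):
Echo: 346.0 m
Bravo: 617.6 m
Delta: 995.4 m
Golf: 1143.8 m
Foxtrot: 1568.4 m
Alpha: 2168.5 m
Charlie: 2435.0 m
The second-nearest is Bravo at 617.6 m.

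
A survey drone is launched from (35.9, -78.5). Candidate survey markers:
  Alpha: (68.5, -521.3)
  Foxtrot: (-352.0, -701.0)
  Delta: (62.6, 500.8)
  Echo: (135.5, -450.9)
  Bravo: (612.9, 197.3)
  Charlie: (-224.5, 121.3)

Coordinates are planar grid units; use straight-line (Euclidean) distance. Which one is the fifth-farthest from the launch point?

Echo

Distance to each, sorted:
Foxtrot: 733.5
Bravo: 639.5
Delta: 579.9
Alpha: 444.0
Echo: 385.5
Charlie: 328.2
The fifth-farthest is Echo at 385.5.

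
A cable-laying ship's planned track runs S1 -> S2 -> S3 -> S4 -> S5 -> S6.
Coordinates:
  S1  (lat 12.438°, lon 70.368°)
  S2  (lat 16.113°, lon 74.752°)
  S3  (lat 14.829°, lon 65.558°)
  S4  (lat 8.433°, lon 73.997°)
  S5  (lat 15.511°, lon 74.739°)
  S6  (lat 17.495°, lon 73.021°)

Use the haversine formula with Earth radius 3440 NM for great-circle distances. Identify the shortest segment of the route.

Leg distances:
S1→S2: 337.2 NM
S2→S3: 537.5 NM
S3→S4: 627.2 NM
S4→S5: 427.2 NM
S5→S6: 154.8 NM
The shortest leg is S5–S6 at 154.8 NM.

S5–S6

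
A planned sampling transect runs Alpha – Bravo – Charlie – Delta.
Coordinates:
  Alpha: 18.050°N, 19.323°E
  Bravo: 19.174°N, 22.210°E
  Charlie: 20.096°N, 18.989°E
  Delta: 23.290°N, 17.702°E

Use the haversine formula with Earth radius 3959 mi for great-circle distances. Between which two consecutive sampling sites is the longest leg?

Charlie–Delta

Leg distances:
Alpha→Bravo: 204.4 mi
Bravo→Charlie: 219.1 mi
Charlie→Delta: 235.7 mi
The longest leg is Charlie–Delta at 235.7 mi.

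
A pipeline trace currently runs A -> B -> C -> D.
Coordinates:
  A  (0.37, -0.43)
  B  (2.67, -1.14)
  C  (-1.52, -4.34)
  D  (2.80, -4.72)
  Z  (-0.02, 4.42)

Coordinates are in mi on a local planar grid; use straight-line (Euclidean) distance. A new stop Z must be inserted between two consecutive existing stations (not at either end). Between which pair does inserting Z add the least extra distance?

between A and B

Added distance for inserting Z between each consecutive pair:
A–B: 8.6 mi
B–C: 9.8 mi
C–D: 14.1 mi
Smallest added distance is 8.6 mi, inserting between A and B.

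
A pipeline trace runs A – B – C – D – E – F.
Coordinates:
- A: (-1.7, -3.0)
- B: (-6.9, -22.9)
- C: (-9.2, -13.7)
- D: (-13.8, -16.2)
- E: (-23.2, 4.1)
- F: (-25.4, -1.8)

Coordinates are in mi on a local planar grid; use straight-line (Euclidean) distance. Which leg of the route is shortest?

Leg distances:
A→B: 20.6 mi
B→C: 9.5 mi
C→D: 5.2 mi
D→E: 22.4 mi
E→F: 6.3 mi
The shortest leg is C–D at 5.2 mi.

C–D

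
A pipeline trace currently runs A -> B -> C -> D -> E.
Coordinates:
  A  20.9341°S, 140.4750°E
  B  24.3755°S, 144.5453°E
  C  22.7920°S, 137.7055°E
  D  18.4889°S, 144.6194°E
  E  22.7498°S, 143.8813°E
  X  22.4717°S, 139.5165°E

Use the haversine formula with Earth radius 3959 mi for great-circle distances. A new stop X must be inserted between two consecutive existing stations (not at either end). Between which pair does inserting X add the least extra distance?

between C and D

Added distance for inserting X between each consecutive pair:
A–B: 115.7 mi
B–C: 15.8 mi
C–D: 10.7 mi
D–E: 410.7 mi
Smallest added distance is 10.7 mi, inserting between C and D.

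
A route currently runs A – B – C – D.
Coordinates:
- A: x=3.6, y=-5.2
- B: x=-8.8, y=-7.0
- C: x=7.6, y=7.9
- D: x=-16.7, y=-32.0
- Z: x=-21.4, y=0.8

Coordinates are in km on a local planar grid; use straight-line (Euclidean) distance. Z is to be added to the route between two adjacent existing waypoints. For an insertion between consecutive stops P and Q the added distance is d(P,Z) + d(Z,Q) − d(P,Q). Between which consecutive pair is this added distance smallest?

between C and D

Added distance for inserting Z between each consecutive pair:
A–B: 28.0 km
B–C: 22.5 km
C–D: 16.3 km
Smallest added distance is 16.3 km, inserting between C and D.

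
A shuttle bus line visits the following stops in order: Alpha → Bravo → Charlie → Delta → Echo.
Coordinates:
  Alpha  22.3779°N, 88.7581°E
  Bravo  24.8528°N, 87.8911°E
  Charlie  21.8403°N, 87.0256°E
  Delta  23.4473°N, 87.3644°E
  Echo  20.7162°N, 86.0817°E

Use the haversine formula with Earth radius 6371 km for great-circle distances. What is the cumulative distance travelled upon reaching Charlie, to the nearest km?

Leg distances:
Alpha→Bravo: 289.0 km  (cumulative 289.0 km)
Bravo→Charlie: 346.4 km  (cumulative 635.5 km)
Cumulative distance at Charlie ≈ 635 km.

635 km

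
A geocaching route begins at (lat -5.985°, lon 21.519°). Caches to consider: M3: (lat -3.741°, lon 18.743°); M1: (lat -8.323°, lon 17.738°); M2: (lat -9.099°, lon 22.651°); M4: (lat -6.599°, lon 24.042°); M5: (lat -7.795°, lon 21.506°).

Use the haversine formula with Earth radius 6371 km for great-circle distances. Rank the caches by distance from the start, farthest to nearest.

Computing each great-circle distance from (lat -5.985°, lon 21.519°):
M1 (lat -8.323°, lon 17.738°): 491.5 km
M3 (lat -3.741°, lon 18.743°): 396.0 km
M2 (lat -9.099°, lon 22.651°): 368.1 km
M4 (lat -6.599°, lon 24.042°): 287.1 km
M5 (lat -7.795°, lon 21.506°): 201.3 km

M1, M3, M2, M4, M5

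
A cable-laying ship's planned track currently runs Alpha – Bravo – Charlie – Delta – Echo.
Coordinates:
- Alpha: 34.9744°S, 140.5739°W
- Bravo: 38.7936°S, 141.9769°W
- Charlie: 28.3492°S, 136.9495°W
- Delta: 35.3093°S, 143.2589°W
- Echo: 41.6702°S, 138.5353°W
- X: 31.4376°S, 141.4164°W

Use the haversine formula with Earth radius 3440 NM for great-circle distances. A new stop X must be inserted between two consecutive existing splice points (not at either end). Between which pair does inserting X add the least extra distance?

Added distance for inserting X between each consecutive pair:
Alpha–Bravo: 420.0 NM
Bravo–Charlie: 64.5 NM
Charlie–Delta: 20.3 NM
Delta–Echo: 438.3 NM
Smallest added distance is 20.3 NM, inserting between Charlie and Delta.

between Charlie and Delta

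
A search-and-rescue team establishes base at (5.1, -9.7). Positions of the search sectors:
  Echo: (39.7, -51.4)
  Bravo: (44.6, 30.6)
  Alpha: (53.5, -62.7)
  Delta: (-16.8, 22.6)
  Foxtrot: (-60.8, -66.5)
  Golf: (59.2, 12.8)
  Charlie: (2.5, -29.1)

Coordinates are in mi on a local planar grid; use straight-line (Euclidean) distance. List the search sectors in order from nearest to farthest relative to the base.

Charlie, Delta, Echo, Bravo, Golf, Alpha, Foxtrot

Distances from the base:
Charlie (2.5, -29.1): 19.6 mi
Delta (-16.8, 22.6): 39.0 mi
Echo (39.7, -51.4): 54.2 mi
Bravo (44.6, 30.6): 56.4 mi
Golf (59.2, 12.8): 58.6 mi
Alpha (53.5, -62.7): 71.8 mi
Foxtrot (-60.8, -66.5): 87.0 mi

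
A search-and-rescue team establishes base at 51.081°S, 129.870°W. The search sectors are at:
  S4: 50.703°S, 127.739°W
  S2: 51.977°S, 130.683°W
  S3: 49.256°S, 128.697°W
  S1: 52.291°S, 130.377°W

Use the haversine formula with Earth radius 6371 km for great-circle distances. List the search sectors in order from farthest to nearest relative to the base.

S3, S4, S1, S2

Distance from the base at 51.081°S, 129.870°W to each:
S3 49.256°S, 128.697°W: 219.4 km
S4 50.703°S, 127.739°W: 155.3 km
S1 52.291°S, 130.377°W: 139.0 km
S2 51.977°S, 130.683°W: 114.4 km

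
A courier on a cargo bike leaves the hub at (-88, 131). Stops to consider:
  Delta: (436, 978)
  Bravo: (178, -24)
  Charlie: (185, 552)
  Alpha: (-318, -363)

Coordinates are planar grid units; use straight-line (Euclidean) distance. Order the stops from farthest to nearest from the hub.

Computing each straight-line distance from (-88, 131):
Delta (436, 978): 996.0
Alpha (-318, -363): 544.9
Charlie (185, 552): 501.8
Bravo (178, -24): 307.9

Delta, Alpha, Charlie, Bravo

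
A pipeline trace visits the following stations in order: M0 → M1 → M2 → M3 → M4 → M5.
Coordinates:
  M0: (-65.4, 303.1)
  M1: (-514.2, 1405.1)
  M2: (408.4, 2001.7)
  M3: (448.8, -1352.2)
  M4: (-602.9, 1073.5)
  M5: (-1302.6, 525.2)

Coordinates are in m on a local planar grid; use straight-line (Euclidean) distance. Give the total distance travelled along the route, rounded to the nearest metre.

Leg distances:
M0→M1: 1189.9 m  (cumulative 1189.9 m)
M1→M2: 1098.7 m  (cumulative 2288.6 m)
M2→M3: 3354.1 m  (cumulative 5642.7 m)
M3→M4: 2643.9 m  (cumulative 8286.6 m)
M4→M5: 888.9 m  (cumulative 9175.5 m)
Total route length ≈ 9176 m.

9176 m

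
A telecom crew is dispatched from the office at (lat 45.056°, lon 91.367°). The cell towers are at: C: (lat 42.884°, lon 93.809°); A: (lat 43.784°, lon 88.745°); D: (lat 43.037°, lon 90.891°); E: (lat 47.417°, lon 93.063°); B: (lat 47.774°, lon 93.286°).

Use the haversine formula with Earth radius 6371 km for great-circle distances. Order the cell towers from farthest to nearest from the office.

B, C, E, A, D

Distance from the office at (lat 45.056°, lon 91.367°) to each:
B (lat 47.774°, lon 93.286°): 336.1 km
C (lat 42.884°, lon 93.809°): 310.6 km
E (lat 47.417°, lon 93.063°): 293.1 km
A (lat 43.784°, lon 88.745°): 251.7 km
D (lat 43.037°, lon 90.891°): 227.7 km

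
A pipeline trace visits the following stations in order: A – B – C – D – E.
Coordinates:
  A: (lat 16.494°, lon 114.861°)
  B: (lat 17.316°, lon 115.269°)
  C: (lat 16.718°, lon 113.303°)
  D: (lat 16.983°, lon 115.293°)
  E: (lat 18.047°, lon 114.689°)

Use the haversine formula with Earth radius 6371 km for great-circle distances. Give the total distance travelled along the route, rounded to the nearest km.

669 km

Leg distances:
A→B: 101.2 km  (cumulative 101.2 km)
B→C: 219.4 km  (cumulative 320.5 km)
C→D: 213.8 km  (cumulative 534.4 km)
D→E: 134.5 km  (cumulative 668.9 km)
Total route length ≈ 669 km.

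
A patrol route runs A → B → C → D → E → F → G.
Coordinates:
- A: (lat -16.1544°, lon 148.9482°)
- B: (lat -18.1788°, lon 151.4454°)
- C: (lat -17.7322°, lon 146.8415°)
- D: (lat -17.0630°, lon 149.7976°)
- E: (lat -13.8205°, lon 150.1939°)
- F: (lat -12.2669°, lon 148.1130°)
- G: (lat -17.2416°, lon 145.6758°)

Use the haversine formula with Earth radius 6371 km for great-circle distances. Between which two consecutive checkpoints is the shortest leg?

Leg distances:
A→B: 347.9 km
B→C: 489.5 km
C→D: 322.4 km
D→E: 363.0 km
E→F: 284.0 km
F→G: 612.1 km
The shortest leg is E–F at 284.0 km.

E–F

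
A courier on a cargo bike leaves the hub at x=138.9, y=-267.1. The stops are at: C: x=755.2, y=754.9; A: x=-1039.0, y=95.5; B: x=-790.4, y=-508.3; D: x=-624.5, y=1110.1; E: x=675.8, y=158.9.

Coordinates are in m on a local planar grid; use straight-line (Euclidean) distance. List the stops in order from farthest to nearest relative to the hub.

Distances from the hub:
D x=-624.5, y=1110.1: 1574.6 m
A x=-1039.0, y=95.5: 1232.4 m
C x=755.2, y=754.9: 1193.4 m
B x=-790.4, y=-508.3: 960.1 m
E x=675.8, y=158.9: 685.4 m

D, A, C, B, E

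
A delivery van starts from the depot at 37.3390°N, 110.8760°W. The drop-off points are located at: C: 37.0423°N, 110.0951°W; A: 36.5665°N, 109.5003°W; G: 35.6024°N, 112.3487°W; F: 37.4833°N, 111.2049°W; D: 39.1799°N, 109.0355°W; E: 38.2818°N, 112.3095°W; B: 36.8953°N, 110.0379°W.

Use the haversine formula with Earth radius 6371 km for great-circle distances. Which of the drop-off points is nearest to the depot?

F

Distance to each, sorted:
F: 33.2 km
C: 76.6 km
B: 89.2 km
A: 149.4 km
E: 163.9 km
G: 233.7 km
D: 260.2 km
The nearest is F at 33.2 km.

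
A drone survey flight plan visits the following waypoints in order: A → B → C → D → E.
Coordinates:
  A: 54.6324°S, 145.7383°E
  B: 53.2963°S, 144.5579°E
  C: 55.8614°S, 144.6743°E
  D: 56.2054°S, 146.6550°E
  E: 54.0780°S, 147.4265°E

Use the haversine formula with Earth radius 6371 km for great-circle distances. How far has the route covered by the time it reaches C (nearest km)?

453 km

Leg distances:
A→B: 167.4 km  (cumulative 167.4 km)
B→C: 285.3 km  (cumulative 452.8 km)
Cumulative distance at C ≈ 453 km.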